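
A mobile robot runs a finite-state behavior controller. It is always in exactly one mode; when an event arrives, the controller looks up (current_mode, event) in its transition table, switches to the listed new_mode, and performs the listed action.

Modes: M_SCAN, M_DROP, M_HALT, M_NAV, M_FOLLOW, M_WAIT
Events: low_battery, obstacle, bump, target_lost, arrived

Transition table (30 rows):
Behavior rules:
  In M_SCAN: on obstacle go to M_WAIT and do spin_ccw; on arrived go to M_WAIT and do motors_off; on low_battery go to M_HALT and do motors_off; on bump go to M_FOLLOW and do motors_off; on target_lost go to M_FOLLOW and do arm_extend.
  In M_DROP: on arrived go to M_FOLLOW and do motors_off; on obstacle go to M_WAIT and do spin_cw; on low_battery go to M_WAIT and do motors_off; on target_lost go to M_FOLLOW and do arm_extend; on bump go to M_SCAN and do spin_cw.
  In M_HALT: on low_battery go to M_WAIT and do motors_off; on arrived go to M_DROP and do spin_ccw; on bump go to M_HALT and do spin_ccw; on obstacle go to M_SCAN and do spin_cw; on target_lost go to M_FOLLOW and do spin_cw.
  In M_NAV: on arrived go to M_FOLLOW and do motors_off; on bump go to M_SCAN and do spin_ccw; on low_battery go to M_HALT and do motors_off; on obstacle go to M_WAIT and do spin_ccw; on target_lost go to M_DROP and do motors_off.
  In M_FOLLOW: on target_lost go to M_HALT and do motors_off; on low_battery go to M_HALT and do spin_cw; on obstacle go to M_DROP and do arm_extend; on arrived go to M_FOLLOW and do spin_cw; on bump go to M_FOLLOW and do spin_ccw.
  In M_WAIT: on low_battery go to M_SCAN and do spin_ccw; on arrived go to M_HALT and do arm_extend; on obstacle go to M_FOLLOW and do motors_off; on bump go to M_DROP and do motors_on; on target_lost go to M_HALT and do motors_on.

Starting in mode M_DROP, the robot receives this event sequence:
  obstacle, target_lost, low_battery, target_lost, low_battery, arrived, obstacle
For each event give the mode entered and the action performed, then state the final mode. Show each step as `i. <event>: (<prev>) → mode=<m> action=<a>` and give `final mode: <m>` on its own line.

final mode: M_SCAN

1. obstacle: (M_DROP) → mode=M_WAIT action=spin_cw
2. target_lost: (M_WAIT) → mode=M_HALT action=motors_on
3. low_battery: (M_HALT) → mode=M_WAIT action=motors_off
4. target_lost: (M_WAIT) → mode=M_HALT action=motors_on
5. low_battery: (M_HALT) → mode=M_WAIT action=motors_off
6. arrived: (M_WAIT) → mode=M_HALT action=arm_extend
7. obstacle: (M_HALT) → mode=M_SCAN action=spin_cw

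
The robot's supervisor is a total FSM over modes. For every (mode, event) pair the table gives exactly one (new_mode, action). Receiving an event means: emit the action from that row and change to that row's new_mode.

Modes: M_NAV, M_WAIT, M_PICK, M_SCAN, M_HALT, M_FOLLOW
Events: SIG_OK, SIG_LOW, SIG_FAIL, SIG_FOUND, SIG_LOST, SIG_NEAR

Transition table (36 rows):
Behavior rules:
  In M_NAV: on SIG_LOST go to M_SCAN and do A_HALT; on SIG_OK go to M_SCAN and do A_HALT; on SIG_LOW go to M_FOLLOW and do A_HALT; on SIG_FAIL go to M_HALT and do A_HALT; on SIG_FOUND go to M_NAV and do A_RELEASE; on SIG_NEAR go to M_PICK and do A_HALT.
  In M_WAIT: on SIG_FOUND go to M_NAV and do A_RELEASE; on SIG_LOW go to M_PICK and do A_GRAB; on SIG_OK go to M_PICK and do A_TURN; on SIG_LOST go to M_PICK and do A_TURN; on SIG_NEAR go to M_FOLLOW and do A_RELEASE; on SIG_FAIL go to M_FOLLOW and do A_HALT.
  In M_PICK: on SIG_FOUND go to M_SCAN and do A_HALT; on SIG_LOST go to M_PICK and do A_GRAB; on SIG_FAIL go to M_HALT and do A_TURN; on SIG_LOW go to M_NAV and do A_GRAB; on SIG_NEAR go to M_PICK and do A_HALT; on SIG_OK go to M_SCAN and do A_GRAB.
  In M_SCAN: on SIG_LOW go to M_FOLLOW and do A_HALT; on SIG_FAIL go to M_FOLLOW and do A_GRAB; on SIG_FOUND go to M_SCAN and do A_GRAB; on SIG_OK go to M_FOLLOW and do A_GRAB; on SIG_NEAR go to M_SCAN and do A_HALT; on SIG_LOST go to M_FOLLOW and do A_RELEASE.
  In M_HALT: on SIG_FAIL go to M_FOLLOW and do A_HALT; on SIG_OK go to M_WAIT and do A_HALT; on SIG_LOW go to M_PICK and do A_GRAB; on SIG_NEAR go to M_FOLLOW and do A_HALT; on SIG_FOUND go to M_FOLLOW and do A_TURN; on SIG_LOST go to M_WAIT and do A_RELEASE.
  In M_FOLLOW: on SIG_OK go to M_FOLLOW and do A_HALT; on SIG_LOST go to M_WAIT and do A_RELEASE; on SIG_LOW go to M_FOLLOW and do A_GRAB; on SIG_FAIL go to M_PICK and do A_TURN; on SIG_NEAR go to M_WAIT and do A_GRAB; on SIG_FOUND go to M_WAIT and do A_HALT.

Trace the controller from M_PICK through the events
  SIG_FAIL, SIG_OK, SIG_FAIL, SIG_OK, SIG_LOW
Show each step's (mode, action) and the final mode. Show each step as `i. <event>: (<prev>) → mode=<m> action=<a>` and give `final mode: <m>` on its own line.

final mode: M_FOLLOW

1. SIG_FAIL: (M_PICK) → mode=M_HALT action=A_TURN
2. SIG_OK: (M_HALT) → mode=M_WAIT action=A_HALT
3. SIG_FAIL: (M_WAIT) → mode=M_FOLLOW action=A_HALT
4. SIG_OK: (M_FOLLOW) → mode=M_FOLLOW action=A_HALT
5. SIG_LOW: (M_FOLLOW) → mode=M_FOLLOW action=A_GRAB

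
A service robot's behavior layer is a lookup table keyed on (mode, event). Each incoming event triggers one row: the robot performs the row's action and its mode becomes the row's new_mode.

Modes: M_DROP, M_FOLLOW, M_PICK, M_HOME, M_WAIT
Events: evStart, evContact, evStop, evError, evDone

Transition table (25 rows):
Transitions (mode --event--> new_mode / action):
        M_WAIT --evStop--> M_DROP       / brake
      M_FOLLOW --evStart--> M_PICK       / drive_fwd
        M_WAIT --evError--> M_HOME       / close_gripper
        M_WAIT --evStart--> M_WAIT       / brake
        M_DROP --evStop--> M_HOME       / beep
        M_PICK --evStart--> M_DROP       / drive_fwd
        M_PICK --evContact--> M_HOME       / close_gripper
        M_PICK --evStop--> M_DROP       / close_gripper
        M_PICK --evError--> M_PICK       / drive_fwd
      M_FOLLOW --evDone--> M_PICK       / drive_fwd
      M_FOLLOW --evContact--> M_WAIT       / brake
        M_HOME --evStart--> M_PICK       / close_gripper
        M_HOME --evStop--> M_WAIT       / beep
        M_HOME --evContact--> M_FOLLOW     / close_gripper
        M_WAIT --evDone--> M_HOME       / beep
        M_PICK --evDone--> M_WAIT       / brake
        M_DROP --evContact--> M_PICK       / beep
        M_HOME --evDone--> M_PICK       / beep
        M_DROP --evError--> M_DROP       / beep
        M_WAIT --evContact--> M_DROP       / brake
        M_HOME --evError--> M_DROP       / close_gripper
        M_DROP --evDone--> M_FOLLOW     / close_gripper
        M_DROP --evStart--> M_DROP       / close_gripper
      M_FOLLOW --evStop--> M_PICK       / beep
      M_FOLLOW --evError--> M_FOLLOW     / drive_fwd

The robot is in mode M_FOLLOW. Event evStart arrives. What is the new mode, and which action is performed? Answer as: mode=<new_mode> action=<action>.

mode=M_PICK action=drive_fwd

current mode = M_FOLLOW; filter table to that mode:
  (M_FOLLOW, evStart) → (M_PICK, drive_fwd)  ← event matches
  (M_FOLLOW, evDone) → (M_PICK, drive_fwd)
  (M_FOLLOW, evContact) → (M_WAIT, brake)
  (M_FOLLOW, evStop) → (M_PICK, beep)
  (M_FOLLOW, evError) → (M_FOLLOW, drive_fwd)
event = evStart selects (M_PICK, drive_fwd)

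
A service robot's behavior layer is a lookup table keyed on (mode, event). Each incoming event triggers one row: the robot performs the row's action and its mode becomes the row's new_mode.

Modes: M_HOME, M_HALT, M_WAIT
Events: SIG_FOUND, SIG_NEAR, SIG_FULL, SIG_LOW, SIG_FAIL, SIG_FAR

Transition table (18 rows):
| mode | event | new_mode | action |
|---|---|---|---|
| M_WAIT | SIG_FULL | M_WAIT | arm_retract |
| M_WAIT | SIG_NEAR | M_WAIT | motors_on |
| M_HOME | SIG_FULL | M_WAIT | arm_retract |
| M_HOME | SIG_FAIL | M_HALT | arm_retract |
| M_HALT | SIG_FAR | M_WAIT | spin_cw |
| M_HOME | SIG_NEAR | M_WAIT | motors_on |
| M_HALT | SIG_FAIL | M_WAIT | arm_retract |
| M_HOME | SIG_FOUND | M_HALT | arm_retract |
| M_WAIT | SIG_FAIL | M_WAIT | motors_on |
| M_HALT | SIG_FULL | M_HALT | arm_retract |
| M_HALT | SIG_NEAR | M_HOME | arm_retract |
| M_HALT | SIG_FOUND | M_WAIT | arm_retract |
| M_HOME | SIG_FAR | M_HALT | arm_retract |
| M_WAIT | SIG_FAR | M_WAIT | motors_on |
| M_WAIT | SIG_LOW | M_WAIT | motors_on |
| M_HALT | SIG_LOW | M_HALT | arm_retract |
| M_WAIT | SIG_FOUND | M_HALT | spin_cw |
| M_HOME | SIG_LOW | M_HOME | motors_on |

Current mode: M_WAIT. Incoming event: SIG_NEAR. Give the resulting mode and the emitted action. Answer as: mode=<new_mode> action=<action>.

current mode = M_WAIT; filter table to that mode:
  (M_WAIT, SIG_FULL) → (M_WAIT, arm_retract)
  (M_WAIT, SIG_NEAR) → (M_WAIT, motors_on)  ← event matches
  (M_WAIT, SIG_FAIL) → (M_WAIT, motors_on)
  (M_WAIT, SIG_FAR) → (M_WAIT, motors_on)
  (M_WAIT, SIG_LOW) → (M_WAIT, motors_on)
  (M_WAIT, SIG_FOUND) → (M_HALT, spin_cw)
event = SIG_NEAR selects (M_WAIT, motors_on)

mode=M_WAIT action=motors_on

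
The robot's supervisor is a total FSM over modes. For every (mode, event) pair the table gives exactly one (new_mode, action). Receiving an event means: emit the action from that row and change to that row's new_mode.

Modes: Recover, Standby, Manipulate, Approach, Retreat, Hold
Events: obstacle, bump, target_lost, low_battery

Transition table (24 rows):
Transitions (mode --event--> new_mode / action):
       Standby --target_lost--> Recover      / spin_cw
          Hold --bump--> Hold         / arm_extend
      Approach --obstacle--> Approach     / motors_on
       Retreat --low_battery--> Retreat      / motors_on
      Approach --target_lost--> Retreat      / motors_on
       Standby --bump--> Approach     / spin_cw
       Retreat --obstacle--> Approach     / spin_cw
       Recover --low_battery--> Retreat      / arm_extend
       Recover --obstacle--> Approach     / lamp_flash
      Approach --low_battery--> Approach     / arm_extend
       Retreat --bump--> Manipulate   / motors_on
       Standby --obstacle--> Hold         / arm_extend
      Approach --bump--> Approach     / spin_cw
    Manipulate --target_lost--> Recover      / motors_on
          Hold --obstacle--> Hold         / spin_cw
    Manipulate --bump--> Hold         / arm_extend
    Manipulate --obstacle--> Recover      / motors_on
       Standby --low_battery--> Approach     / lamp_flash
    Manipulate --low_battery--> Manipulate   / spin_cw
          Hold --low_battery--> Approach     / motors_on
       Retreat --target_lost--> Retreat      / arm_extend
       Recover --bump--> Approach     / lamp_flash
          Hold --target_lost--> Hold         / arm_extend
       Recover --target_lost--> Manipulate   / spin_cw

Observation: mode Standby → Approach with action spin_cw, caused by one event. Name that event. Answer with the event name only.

try obstacle: (Standby, obstacle) → (Hold, arm_extend)
try bump: (Standby, bump) → (Approach, spin_cw)  ← matches
try target_lost: (Standby, target_lost) → (Recover, spin_cw)
try low_battery: (Standby, low_battery) → (Approach, lamp_flash)

bump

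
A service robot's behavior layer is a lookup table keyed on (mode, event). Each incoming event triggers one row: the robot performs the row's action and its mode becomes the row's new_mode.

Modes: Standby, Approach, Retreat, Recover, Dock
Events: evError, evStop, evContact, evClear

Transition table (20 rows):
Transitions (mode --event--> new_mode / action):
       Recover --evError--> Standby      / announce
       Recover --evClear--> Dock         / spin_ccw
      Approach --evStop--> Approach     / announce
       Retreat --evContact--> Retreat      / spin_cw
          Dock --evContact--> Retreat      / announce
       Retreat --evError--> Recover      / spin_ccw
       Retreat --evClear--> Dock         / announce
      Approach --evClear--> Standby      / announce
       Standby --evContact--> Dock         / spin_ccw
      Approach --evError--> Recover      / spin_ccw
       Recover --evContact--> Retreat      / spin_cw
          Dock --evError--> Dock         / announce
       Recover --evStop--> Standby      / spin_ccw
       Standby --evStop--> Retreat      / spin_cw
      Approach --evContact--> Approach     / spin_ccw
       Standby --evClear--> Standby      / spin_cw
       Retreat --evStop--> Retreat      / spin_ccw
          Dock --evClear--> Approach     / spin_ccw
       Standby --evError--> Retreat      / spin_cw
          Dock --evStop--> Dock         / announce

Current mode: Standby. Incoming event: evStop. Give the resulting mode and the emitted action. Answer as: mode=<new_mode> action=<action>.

current mode = Standby; filter table to that mode:
  (Standby, evContact) → (Dock, spin_ccw)
  (Standby, evStop) → (Retreat, spin_cw)  ← event matches
  (Standby, evClear) → (Standby, spin_cw)
  (Standby, evError) → (Retreat, spin_cw)
event = evStop selects (Retreat, spin_cw)

mode=Retreat action=spin_cw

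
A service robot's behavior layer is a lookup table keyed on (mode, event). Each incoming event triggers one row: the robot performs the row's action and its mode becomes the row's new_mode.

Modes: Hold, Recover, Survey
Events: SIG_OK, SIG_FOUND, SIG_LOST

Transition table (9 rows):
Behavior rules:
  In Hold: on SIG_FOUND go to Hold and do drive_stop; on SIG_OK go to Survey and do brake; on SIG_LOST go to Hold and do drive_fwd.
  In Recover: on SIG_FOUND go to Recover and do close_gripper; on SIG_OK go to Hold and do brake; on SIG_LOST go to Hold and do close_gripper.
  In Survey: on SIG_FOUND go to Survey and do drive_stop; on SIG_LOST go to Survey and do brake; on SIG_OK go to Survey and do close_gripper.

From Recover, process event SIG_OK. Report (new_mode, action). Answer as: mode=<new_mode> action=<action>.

current mode = Recover; filter table to that mode:
  (Recover, SIG_FOUND) → (Recover, close_gripper)
  (Recover, SIG_OK) → (Hold, brake)  ← event matches
  (Recover, SIG_LOST) → (Hold, close_gripper)
event = SIG_OK selects (Hold, brake)

mode=Hold action=brake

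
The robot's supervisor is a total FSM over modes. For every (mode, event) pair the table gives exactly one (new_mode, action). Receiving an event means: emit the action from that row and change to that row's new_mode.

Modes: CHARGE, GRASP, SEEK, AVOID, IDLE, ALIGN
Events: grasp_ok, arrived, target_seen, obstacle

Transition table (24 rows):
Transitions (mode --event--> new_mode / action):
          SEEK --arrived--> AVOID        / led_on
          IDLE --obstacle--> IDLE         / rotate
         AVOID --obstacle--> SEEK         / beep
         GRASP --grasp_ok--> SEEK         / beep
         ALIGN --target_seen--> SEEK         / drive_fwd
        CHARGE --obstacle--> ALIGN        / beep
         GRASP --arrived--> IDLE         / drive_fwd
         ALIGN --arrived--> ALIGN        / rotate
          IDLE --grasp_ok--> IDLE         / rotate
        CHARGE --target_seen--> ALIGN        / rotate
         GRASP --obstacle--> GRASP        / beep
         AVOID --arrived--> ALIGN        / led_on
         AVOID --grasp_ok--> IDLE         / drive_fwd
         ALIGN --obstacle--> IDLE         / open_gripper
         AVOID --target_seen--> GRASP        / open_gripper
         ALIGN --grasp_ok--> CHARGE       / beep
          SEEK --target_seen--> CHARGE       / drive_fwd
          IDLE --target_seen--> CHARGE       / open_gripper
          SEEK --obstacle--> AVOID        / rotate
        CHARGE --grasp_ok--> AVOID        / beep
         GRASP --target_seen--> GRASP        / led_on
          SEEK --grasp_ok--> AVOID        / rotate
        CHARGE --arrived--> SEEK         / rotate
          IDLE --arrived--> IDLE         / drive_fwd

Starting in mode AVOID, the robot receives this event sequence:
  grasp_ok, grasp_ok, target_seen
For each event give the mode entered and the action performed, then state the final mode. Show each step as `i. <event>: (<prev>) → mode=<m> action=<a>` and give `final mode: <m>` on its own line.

1. grasp_ok: (AVOID) → mode=IDLE action=drive_fwd
2. grasp_ok: (IDLE) → mode=IDLE action=rotate
3. target_seen: (IDLE) → mode=CHARGE action=open_gripper

final mode: CHARGE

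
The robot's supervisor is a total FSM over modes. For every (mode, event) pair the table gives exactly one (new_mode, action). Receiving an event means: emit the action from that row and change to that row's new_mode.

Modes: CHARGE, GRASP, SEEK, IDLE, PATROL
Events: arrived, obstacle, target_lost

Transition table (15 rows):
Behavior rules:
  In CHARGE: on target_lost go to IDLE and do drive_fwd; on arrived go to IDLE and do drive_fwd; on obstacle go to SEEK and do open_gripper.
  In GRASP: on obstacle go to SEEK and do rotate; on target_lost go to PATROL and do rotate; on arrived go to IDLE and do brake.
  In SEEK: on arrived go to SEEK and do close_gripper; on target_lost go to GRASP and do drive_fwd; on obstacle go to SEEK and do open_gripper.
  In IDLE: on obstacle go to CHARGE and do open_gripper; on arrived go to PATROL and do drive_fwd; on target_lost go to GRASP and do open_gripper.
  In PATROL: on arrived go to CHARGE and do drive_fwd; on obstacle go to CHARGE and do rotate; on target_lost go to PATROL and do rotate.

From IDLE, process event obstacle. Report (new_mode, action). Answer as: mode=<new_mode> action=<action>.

current mode = IDLE; filter table to that mode:
  (IDLE, obstacle) → (CHARGE, open_gripper)  ← event matches
  (IDLE, arrived) → (PATROL, drive_fwd)
  (IDLE, target_lost) → (GRASP, open_gripper)
event = obstacle selects (CHARGE, open_gripper)

mode=CHARGE action=open_gripper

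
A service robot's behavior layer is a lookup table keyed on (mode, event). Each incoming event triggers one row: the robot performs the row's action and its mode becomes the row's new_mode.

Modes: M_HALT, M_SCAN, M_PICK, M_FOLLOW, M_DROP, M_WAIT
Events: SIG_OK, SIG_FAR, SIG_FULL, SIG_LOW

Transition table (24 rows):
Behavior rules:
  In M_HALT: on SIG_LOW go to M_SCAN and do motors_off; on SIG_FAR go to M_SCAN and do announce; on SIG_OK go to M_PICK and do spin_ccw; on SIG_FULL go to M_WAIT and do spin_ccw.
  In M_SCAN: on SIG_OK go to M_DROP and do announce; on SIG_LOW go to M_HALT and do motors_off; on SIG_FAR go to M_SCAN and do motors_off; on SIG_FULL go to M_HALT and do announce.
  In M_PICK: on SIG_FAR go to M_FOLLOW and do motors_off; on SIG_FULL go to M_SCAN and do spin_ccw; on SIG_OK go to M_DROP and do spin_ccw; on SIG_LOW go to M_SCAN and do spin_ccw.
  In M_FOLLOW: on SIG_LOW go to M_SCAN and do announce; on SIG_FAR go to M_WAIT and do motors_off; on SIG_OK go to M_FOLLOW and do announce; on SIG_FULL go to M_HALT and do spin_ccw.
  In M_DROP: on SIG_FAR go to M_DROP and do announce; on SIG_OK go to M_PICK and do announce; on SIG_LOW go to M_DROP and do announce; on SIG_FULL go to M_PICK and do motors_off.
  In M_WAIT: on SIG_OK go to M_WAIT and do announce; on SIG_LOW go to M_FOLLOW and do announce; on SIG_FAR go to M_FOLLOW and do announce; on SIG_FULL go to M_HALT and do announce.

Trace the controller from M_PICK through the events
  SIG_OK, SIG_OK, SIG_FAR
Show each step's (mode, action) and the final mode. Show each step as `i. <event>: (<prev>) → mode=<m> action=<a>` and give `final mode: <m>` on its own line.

final mode: M_FOLLOW

1. SIG_OK: (M_PICK) → mode=M_DROP action=spin_ccw
2. SIG_OK: (M_DROP) → mode=M_PICK action=announce
3. SIG_FAR: (M_PICK) → mode=M_FOLLOW action=motors_off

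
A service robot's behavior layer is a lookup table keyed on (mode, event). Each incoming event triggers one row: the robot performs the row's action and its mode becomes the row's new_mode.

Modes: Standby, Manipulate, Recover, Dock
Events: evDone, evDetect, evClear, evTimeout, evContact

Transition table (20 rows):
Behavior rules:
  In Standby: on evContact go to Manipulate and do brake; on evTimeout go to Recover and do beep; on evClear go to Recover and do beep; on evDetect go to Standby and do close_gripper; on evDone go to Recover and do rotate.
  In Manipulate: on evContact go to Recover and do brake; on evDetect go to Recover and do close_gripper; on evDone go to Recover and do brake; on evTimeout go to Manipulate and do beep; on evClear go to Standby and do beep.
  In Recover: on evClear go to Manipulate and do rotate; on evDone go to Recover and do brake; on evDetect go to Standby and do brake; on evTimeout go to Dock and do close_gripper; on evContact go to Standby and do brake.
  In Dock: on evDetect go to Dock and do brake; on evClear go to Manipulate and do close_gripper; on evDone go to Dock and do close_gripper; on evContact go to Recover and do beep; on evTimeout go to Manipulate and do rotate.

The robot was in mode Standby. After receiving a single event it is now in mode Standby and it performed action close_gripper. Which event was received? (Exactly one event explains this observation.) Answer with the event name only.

try evDone: (Standby, evDone) → (Recover, rotate)
try evDetect: (Standby, evDetect) → (Standby, close_gripper)  ← matches
try evClear: (Standby, evClear) → (Recover, beep)
try evTimeout: (Standby, evTimeout) → (Recover, beep)
try evContact: (Standby, evContact) → (Manipulate, brake)

evDetect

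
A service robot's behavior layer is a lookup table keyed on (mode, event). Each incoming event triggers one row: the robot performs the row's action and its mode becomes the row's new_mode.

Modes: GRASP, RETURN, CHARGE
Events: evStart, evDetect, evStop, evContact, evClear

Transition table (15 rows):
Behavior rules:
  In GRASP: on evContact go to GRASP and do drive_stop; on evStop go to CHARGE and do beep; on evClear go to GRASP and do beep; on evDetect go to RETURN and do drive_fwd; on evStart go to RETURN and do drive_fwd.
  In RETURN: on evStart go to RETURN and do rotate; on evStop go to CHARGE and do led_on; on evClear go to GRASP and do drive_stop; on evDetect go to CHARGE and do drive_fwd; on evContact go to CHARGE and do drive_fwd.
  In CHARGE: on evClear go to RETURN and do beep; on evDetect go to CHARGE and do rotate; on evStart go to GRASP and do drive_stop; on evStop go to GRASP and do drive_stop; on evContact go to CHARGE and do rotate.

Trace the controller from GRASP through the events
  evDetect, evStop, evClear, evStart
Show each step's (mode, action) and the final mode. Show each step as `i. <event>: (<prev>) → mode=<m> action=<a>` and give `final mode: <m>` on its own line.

final mode: RETURN

1. evDetect: (GRASP) → mode=RETURN action=drive_fwd
2. evStop: (RETURN) → mode=CHARGE action=led_on
3. evClear: (CHARGE) → mode=RETURN action=beep
4. evStart: (RETURN) → mode=RETURN action=rotate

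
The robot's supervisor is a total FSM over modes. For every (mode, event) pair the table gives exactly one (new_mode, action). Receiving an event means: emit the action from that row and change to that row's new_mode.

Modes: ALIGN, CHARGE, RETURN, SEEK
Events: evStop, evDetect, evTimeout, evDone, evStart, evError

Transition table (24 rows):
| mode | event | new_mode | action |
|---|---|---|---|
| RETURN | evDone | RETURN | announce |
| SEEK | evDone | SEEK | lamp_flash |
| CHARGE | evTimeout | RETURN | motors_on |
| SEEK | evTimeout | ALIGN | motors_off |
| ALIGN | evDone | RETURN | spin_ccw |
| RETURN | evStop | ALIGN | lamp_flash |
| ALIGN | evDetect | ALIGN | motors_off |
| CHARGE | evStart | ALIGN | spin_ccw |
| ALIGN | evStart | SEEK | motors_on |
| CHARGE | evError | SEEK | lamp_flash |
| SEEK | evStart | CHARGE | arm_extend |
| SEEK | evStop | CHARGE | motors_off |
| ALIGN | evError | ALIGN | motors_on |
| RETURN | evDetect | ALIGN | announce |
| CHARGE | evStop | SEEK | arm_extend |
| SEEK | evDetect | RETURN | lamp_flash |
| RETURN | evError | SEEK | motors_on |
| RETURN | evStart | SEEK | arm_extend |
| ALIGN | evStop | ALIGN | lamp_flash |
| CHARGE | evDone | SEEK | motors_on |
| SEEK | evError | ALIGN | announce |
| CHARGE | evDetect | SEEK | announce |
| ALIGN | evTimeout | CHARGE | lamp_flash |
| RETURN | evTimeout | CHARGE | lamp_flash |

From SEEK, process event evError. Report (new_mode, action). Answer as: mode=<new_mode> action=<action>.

mode=ALIGN action=announce

current mode = SEEK; filter table to that mode:
  (SEEK, evDone) → (SEEK, lamp_flash)
  (SEEK, evTimeout) → (ALIGN, motors_off)
  (SEEK, evStart) → (CHARGE, arm_extend)
  (SEEK, evStop) → (CHARGE, motors_off)
  (SEEK, evDetect) → (RETURN, lamp_flash)
  (SEEK, evError) → (ALIGN, announce)  ← event matches
event = evError selects (ALIGN, announce)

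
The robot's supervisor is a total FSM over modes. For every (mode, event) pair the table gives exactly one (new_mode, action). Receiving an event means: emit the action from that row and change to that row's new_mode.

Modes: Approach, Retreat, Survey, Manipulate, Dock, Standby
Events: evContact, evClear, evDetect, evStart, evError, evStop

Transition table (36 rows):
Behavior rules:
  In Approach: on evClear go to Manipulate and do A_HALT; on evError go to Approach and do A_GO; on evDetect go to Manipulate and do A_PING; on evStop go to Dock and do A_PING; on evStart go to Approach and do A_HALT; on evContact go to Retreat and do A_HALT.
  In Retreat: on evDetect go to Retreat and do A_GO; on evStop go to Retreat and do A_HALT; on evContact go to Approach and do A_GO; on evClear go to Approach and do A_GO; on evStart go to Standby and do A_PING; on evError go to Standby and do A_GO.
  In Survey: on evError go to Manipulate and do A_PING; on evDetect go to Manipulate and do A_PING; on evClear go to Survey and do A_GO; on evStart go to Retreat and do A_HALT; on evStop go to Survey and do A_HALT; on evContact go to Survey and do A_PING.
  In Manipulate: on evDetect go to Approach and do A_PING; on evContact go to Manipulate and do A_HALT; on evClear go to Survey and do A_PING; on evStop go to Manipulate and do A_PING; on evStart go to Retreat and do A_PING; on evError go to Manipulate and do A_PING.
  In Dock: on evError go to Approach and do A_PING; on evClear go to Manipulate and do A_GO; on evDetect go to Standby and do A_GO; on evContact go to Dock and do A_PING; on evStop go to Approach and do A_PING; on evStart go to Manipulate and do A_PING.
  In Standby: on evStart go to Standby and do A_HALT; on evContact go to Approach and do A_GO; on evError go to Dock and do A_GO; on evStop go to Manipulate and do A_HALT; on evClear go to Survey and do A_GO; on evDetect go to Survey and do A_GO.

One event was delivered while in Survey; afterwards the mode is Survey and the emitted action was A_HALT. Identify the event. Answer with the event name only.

try evContact: (Survey, evContact) → (Survey, A_PING)
try evClear: (Survey, evClear) → (Survey, A_GO)
try evDetect: (Survey, evDetect) → (Manipulate, A_PING)
try evStart: (Survey, evStart) → (Retreat, A_HALT)
try evError: (Survey, evError) → (Manipulate, A_PING)
try evStop: (Survey, evStop) → (Survey, A_HALT)  ← matches

evStop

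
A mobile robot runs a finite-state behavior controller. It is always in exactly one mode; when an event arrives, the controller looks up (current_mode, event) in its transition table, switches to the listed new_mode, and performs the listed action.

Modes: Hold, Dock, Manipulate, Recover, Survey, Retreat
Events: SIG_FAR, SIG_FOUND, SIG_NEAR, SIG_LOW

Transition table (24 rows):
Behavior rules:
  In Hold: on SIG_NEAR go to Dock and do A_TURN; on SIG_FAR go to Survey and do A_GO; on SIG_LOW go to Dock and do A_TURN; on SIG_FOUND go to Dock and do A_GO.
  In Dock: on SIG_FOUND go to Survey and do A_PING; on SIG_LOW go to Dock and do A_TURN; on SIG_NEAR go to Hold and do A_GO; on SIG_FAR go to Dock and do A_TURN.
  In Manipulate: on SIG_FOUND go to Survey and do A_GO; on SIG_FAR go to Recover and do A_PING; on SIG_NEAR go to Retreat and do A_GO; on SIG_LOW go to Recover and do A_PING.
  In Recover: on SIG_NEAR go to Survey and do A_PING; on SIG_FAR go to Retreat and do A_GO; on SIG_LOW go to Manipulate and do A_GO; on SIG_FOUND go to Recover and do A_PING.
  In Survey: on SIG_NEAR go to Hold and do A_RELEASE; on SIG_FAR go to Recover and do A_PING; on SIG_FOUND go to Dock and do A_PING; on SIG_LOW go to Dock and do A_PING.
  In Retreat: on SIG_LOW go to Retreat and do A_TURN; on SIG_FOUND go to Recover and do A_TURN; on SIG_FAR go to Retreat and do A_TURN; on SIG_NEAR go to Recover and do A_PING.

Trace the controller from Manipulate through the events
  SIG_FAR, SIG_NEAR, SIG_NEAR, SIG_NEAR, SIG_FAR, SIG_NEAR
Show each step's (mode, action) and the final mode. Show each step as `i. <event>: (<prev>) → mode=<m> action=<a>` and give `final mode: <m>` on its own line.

1. SIG_FAR: (Manipulate) → mode=Recover action=A_PING
2. SIG_NEAR: (Recover) → mode=Survey action=A_PING
3. SIG_NEAR: (Survey) → mode=Hold action=A_RELEASE
4. SIG_NEAR: (Hold) → mode=Dock action=A_TURN
5. SIG_FAR: (Dock) → mode=Dock action=A_TURN
6. SIG_NEAR: (Dock) → mode=Hold action=A_GO

final mode: Hold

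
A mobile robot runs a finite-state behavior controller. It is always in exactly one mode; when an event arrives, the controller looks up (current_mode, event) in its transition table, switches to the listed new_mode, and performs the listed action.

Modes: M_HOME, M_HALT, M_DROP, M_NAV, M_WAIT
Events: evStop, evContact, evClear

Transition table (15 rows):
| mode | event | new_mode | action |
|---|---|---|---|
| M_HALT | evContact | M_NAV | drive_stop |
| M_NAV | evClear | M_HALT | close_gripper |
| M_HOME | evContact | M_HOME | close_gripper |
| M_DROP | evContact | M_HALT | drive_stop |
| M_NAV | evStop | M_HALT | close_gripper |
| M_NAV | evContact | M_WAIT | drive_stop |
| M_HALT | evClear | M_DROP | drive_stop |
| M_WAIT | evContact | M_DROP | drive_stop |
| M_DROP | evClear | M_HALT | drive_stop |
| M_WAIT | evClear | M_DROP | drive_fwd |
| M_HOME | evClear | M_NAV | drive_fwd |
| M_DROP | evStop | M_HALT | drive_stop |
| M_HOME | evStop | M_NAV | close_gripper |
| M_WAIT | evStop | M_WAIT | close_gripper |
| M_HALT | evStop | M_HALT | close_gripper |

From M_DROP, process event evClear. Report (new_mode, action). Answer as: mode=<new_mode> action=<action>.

current mode = M_DROP; filter table to that mode:
  (M_DROP, evContact) → (M_HALT, drive_stop)
  (M_DROP, evClear) → (M_HALT, drive_stop)  ← event matches
  (M_DROP, evStop) → (M_HALT, drive_stop)
event = evClear selects (M_HALT, drive_stop)

mode=M_HALT action=drive_stop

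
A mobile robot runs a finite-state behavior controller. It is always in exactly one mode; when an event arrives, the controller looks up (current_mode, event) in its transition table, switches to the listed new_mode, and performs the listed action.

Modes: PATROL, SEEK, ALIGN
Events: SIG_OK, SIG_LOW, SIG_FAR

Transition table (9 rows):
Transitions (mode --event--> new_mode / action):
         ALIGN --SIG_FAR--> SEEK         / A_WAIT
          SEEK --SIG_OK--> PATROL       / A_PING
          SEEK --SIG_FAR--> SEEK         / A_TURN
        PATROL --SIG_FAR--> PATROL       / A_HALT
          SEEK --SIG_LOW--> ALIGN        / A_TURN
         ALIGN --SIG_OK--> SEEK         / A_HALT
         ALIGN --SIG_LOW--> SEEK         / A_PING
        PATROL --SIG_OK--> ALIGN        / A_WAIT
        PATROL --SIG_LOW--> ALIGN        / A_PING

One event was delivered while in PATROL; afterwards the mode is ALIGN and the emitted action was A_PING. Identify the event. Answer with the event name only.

SIG_LOW

try SIG_OK: (PATROL, SIG_OK) → (ALIGN, A_WAIT)
try SIG_LOW: (PATROL, SIG_LOW) → (ALIGN, A_PING)  ← matches
try SIG_FAR: (PATROL, SIG_FAR) → (PATROL, A_HALT)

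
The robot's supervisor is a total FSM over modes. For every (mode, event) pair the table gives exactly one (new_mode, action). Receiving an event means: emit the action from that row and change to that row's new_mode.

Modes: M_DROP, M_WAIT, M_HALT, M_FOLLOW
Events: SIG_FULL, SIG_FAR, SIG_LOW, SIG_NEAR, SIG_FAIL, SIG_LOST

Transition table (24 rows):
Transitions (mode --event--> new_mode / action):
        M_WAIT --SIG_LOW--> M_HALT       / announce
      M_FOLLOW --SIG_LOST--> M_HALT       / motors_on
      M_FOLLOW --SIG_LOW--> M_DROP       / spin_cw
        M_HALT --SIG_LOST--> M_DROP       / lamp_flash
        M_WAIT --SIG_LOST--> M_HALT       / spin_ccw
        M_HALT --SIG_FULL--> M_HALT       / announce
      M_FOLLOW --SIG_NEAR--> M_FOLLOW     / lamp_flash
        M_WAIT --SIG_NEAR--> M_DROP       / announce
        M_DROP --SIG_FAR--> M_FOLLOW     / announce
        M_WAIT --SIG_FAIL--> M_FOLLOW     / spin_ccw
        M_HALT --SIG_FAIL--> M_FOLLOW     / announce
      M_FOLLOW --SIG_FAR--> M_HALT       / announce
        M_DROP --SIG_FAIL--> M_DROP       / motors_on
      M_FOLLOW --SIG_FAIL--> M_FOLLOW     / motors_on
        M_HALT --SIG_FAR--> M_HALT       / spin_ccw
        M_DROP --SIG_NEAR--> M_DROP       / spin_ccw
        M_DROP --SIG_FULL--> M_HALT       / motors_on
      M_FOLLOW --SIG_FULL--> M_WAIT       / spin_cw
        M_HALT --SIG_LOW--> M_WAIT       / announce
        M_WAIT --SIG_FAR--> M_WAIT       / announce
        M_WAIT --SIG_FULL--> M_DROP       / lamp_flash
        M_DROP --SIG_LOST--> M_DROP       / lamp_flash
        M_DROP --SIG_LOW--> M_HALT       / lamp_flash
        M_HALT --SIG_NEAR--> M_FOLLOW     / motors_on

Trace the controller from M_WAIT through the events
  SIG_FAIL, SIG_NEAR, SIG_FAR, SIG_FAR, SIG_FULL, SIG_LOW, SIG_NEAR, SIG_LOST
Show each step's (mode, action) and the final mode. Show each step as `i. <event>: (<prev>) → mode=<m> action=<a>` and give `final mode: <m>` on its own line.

1. SIG_FAIL: (M_WAIT) → mode=M_FOLLOW action=spin_ccw
2. SIG_NEAR: (M_FOLLOW) → mode=M_FOLLOW action=lamp_flash
3. SIG_FAR: (M_FOLLOW) → mode=M_HALT action=announce
4. SIG_FAR: (M_HALT) → mode=M_HALT action=spin_ccw
5. SIG_FULL: (M_HALT) → mode=M_HALT action=announce
6. SIG_LOW: (M_HALT) → mode=M_WAIT action=announce
7. SIG_NEAR: (M_WAIT) → mode=M_DROP action=announce
8. SIG_LOST: (M_DROP) → mode=M_DROP action=lamp_flash

final mode: M_DROP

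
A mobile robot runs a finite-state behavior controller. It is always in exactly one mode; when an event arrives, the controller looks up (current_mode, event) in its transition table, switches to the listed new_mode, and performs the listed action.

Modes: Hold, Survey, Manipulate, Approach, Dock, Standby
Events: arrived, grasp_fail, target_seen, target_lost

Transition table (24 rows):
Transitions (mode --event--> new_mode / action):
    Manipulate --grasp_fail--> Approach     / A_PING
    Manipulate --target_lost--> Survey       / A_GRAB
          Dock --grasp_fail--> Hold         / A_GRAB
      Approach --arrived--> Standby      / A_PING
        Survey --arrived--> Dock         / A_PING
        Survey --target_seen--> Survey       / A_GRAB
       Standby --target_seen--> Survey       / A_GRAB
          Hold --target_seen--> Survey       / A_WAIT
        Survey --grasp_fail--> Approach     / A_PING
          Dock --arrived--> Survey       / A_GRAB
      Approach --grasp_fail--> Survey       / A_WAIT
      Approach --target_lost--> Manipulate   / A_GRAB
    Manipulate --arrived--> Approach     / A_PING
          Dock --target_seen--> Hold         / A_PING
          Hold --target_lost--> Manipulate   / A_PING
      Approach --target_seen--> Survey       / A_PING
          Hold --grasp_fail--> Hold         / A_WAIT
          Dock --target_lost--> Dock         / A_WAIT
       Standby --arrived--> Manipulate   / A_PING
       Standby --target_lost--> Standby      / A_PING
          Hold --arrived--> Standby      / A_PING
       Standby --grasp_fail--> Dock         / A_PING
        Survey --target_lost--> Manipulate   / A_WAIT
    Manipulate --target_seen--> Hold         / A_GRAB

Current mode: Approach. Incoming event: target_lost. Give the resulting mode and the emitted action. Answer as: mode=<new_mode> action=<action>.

current mode = Approach; filter table to that mode:
  (Approach, arrived) → (Standby, A_PING)
  (Approach, grasp_fail) → (Survey, A_WAIT)
  (Approach, target_lost) → (Manipulate, A_GRAB)  ← event matches
  (Approach, target_seen) → (Survey, A_PING)
event = target_lost selects (Manipulate, A_GRAB)

mode=Manipulate action=A_GRAB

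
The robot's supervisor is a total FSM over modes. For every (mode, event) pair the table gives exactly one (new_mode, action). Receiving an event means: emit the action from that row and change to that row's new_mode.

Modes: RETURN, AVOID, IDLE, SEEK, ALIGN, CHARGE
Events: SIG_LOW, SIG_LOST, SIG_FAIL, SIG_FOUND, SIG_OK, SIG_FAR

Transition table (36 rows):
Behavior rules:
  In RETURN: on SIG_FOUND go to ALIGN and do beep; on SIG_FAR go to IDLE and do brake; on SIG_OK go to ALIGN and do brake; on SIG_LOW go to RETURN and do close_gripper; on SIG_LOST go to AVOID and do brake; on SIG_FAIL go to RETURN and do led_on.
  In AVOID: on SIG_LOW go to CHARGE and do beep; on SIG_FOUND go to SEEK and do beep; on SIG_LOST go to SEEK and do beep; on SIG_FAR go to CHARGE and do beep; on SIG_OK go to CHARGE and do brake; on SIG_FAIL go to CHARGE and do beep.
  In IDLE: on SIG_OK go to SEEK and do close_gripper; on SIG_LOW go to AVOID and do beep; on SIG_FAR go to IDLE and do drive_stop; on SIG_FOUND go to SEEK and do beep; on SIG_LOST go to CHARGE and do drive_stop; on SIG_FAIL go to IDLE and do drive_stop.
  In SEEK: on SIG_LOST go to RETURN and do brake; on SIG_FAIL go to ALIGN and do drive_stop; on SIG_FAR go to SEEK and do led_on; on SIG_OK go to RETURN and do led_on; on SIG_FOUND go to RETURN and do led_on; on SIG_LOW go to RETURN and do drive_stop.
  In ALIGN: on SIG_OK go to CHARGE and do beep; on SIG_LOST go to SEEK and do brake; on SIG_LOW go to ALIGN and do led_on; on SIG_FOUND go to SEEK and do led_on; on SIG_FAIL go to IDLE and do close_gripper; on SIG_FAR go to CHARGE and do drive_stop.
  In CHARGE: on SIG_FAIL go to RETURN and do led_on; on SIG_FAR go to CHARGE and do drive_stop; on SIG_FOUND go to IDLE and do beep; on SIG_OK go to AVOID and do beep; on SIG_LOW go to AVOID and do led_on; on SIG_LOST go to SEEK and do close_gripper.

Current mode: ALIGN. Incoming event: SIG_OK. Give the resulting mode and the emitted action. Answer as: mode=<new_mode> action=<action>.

mode=CHARGE action=beep

current mode = ALIGN; filter table to that mode:
  (ALIGN, SIG_OK) → (CHARGE, beep)  ← event matches
  (ALIGN, SIG_LOST) → (SEEK, brake)
  (ALIGN, SIG_LOW) → (ALIGN, led_on)
  (ALIGN, SIG_FOUND) → (SEEK, led_on)
  (ALIGN, SIG_FAIL) → (IDLE, close_gripper)
  (ALIGN, SIG_FAR) → (CHARGE, drive_stop)
event = SIG_OK selects (CHARGE, beep)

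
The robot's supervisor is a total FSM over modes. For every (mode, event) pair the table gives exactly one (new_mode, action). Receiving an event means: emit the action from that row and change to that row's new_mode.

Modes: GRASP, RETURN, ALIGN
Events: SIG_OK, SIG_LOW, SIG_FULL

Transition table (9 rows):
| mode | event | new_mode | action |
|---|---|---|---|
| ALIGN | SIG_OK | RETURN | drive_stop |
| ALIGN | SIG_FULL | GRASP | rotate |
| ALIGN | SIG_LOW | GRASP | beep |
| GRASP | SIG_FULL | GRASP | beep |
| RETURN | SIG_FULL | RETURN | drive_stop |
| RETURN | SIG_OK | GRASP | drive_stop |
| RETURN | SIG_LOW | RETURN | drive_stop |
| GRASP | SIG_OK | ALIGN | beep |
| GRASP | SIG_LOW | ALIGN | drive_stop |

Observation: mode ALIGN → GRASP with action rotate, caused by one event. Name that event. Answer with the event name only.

SIG_FULL

try SIG_OK: (ALIGN, SIG_OK) → (RETURN, drive_stop)
try SIG_LOW: (ALIGN, SIG_LOW) → (GRASP, beep)
try SIG_FULL: (ALIGN, SIG_FULL) → (GRASP, rotate)  ← matches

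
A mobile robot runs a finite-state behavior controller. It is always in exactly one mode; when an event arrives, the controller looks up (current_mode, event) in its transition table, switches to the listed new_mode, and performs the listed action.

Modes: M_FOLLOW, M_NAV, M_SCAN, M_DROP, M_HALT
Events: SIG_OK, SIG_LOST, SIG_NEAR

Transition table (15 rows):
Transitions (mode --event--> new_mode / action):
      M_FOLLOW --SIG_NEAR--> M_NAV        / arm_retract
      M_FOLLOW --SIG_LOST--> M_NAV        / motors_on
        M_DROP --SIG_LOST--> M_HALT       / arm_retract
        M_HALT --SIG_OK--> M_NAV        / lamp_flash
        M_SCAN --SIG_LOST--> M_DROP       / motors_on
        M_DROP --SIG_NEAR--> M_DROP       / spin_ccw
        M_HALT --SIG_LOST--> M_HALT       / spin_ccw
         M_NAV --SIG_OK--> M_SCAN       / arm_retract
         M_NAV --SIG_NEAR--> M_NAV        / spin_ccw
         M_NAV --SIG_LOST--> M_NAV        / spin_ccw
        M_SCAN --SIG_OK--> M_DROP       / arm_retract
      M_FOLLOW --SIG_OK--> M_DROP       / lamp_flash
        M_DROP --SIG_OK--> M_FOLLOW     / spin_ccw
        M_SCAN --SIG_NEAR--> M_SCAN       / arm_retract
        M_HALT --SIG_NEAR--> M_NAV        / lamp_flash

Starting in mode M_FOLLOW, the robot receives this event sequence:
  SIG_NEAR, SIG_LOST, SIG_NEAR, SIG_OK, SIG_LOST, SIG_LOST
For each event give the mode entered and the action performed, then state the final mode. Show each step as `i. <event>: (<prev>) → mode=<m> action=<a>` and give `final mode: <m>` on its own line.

final mode: M_HALT

1. SIG_NEAR: (M_FOLLOW) → mode=M_NAV action=arm_retract
2. SIG_LOST: (M_NAV) → mode=M_NAV action=spin_ccw
3. SIG_NEAR: (M_NAV) → mode=M_NAV action=spin_ccw
4. SIG_OK: (M_NAV) → mode=M_SCAN action=arm_retract
5. SIG_LOST: (M_SCAN) → mode=M_DROP action=motors_on
6. SIG_LOST: (M_DROP) → mode=M_HALT action=arm_retract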